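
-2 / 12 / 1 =-1 / 6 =-0.17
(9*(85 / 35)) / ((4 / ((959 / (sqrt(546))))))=6987*sqrt(546) / 728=224.26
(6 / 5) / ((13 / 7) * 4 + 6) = 21 / 235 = 0.09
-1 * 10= -10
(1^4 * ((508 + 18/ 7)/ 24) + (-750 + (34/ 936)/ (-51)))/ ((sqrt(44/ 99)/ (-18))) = 1790482/ 91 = 19675.63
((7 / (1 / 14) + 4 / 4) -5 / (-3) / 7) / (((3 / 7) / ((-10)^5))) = -208400000 / 9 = -23155555.56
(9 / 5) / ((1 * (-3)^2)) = 1 / 5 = 0.20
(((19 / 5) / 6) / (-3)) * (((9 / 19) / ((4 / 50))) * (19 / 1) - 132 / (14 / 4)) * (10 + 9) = -125989 / 420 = -299.97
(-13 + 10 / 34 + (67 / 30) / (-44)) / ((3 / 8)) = -286259 / 8415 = -34.02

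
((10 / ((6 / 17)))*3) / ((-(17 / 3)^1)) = -15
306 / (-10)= -153 / 5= -30.60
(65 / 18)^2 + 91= 33709 / 324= 104.04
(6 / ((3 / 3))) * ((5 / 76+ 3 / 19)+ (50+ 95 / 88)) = 257337 / 836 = 307.82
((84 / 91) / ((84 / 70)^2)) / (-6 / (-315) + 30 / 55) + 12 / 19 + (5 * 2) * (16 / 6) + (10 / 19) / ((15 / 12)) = 13940705 / 483132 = 28.85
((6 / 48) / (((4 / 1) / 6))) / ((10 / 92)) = 69 / 40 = 1.72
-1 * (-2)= 2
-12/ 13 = -0.92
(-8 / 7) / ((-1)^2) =-8 / 7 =-1.14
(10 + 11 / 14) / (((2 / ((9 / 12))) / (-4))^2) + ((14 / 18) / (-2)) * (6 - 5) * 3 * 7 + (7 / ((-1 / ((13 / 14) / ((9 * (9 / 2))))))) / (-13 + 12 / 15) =4458775 / 276696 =16.11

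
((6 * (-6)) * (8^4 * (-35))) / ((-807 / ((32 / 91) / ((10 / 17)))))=-13369344 / 3497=-3823.09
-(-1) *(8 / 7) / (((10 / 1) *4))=1 / 35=0.03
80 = 80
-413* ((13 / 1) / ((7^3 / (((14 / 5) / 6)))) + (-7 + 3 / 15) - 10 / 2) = 102188 / 21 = 4866.10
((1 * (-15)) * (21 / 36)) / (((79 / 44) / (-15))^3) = 2515590000 / 493039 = 5102.21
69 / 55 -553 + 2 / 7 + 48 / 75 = -1060328 / 1925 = -550.82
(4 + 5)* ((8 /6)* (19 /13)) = 228 /13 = 17.54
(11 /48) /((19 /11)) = 121 /912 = 0.13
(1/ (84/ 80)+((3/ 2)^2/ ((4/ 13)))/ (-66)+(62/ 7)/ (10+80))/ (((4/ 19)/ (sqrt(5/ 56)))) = 1980313*sqrt(70)/ 12418560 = 1.33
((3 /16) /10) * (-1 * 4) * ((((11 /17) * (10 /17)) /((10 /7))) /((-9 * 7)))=11 /34680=0.00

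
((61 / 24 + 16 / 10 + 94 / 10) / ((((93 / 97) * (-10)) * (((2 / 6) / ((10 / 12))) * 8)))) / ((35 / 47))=-296335 / 499968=-0.59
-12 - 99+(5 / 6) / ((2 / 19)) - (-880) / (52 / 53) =123839 / 156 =793.84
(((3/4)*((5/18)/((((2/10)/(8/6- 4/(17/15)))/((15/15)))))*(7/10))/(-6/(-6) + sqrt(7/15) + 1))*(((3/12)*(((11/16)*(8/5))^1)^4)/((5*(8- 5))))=-717409/32436000 + 717409*sqrt(105)/973080000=-0.01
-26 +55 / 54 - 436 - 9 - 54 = -28295 / 54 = -523.98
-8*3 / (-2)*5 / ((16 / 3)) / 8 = 45 / 32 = 1.41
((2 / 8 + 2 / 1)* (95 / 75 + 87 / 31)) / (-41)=-2841 / 12710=-0.22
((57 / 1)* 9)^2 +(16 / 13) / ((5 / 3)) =263169.74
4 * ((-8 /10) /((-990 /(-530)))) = -848 /495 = -1.71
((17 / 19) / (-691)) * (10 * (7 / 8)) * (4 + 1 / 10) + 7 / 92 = 71589 / 2415736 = 0.03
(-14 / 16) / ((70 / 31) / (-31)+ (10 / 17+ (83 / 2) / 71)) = -8119489 / 10206444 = -0.80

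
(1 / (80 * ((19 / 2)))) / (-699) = -1 / 531240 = -0.00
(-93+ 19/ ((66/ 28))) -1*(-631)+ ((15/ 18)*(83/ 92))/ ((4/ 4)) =3320245/ 6072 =546.81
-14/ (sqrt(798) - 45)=0.84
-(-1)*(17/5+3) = 32/5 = 6.40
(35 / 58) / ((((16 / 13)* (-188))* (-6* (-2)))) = -455 / 2093568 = -0.00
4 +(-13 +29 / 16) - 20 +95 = 1085 / 16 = 67.81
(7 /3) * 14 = 98 /3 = 32.67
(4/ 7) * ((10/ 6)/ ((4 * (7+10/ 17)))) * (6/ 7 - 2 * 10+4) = -9010/ 18963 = -0.48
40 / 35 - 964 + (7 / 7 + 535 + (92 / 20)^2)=-405.70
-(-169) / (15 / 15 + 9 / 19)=3211 / 28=114.68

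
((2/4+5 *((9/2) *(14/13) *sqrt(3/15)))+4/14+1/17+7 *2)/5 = 63 *sqrt(5)/65+3533/1190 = 5.14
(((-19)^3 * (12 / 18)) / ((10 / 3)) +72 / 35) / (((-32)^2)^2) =-47941 / 36700160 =-0.00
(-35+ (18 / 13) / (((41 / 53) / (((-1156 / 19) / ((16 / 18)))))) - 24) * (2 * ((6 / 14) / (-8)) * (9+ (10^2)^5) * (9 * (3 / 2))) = 744458850670012965 / 283556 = 2625438540076.79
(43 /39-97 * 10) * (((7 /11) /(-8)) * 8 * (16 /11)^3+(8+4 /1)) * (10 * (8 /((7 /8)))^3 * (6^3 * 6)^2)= -8153564335238755123200 /65284219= -124893342681157.83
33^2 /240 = 363 /80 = 4.54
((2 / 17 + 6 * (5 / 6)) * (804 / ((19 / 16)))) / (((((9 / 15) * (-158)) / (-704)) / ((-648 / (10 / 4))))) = -170185162752 / 25517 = -6669481.63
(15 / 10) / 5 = 3 / 10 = 0.30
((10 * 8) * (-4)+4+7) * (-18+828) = -250290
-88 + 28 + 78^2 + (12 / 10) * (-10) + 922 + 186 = 7120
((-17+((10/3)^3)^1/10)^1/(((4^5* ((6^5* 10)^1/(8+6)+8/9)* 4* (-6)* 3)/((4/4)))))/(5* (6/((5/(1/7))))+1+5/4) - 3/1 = -5050943208265/1683647741952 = -3.00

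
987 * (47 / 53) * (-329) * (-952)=14529405912 / 53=274139734.19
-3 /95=-0.03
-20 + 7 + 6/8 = -49/4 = -12.25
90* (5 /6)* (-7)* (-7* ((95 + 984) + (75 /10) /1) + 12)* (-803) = -6402459525 /2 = -3201229762.50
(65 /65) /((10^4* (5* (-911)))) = -1 /45550000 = -0.00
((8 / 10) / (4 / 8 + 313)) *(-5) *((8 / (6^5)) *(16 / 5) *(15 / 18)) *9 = -16 / 50787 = -0.00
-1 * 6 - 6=-12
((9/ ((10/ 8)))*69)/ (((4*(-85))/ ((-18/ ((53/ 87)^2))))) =84606282/ 1193825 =70.87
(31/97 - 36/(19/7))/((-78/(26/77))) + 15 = 6409850/425733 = 15.06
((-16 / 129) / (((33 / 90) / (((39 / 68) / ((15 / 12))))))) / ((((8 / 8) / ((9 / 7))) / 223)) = -2504736 / 56287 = -44.50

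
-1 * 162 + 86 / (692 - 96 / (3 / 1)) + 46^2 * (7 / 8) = 278789 / 165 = 1689.63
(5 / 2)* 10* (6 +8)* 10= 3500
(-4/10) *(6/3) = -4/5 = -0.80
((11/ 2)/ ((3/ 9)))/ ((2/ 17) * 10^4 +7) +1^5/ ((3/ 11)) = 40391/ 10974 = 3.68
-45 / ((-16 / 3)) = 135 / 16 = 8.44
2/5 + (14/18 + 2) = 143/45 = 3.18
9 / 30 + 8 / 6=49 / 30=1.63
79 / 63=1.25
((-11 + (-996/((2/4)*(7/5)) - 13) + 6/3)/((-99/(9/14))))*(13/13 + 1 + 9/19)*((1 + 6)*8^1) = 1901432/1463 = 1299.68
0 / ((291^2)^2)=0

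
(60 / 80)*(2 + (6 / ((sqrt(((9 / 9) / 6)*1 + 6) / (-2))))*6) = 3 / 2 -54*sqrt(222) / 37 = -20.25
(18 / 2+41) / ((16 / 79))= 1975 / 8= 246.88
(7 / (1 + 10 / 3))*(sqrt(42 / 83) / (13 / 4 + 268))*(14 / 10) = 84*sqrt(3486) / 836225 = 0.01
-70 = -70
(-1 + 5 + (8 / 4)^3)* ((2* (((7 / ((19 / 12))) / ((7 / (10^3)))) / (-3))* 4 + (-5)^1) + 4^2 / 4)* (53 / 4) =-5091021 / 19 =-267948.47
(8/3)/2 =4/3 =1.33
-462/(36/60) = -770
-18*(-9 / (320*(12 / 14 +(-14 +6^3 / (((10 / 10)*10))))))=567 / 9472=0.06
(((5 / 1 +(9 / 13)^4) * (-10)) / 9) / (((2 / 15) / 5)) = -18670750 / 85683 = -217.90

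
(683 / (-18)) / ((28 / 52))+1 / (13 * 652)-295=-195155599 / 533988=-365.47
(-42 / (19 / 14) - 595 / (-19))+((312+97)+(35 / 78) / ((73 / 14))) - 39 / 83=1836225916 / 4489719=408.98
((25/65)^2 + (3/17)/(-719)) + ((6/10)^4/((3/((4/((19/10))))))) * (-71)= -30954839332/4906006625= -6.31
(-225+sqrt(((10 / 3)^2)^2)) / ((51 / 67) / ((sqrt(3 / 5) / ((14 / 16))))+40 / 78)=28758329600 / 124898889-4150105960* sqrt(15) / 41632963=-155.82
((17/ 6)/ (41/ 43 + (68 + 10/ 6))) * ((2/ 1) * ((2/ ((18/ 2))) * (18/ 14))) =731/ 31885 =0.02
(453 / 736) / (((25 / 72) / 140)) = 248.17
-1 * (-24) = 24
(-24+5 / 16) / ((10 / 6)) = -1137 / 80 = -14.21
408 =408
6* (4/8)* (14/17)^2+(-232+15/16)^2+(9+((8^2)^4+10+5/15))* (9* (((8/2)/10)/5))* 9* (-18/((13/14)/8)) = -405380049535462331/24044800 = -16859364583.42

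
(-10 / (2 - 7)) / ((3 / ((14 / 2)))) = 14 / 3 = 4.67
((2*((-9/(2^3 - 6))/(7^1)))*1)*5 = -45/7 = -6.43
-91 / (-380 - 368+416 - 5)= 91 / 337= 0.27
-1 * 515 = -515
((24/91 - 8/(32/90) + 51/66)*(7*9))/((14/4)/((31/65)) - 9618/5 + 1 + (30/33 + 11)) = 6660350/9375067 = 0.71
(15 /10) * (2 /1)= 3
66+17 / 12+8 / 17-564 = -101207 / 204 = -496.11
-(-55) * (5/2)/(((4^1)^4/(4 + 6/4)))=3025/1024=2.95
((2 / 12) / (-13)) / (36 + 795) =-1 / 64818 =-0.00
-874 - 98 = -972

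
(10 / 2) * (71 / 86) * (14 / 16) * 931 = 2313535 / 688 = 3362.70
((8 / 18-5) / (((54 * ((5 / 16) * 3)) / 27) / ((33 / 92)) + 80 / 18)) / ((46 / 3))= -1353 / 44045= -0.03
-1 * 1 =-1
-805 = -805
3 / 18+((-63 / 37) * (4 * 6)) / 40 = -949 / 1110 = -0.85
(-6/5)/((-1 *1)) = 1.20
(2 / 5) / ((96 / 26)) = 13 / 120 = 0.11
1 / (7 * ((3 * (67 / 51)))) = 17 / 469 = 0.04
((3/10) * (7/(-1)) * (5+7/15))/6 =-287/150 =-1.91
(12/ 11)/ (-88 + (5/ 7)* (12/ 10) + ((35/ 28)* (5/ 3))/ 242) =-22176/ 1771265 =-0.01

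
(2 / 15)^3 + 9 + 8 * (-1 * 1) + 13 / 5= 12158 / 3375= 3.60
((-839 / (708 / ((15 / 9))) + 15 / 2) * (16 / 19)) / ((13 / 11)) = 516340 / 131157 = 3.94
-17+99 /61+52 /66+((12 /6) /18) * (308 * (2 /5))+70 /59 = 509794 /1781505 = 0.29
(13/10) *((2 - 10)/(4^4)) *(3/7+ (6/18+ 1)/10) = -0.02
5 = 5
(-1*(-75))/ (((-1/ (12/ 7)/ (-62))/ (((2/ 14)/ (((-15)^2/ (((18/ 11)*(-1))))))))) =-4464/ 539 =-8.28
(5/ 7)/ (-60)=-1/ 84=-0.01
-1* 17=-17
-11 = -11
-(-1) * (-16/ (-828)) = 4/ 207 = 0.02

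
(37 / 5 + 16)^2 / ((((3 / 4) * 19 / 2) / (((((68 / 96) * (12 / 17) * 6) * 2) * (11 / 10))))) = 1204632 / 2375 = 507.21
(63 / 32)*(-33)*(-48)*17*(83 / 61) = 8800407 / 122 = 72134.48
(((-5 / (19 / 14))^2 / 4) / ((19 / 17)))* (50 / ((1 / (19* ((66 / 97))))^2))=4535685000 / 178771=25371.48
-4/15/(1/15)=-4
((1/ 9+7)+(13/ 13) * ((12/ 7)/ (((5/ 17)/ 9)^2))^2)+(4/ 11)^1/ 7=7812042859436/ 3031875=2576637.51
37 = 37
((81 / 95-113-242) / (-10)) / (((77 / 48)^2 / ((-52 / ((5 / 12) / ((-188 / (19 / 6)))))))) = 27280592142336 / 267546125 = 101965.94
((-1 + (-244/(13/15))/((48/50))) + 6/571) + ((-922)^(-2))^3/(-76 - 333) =-548804470769340469780733343/1865040619297556203092928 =-294.26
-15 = -15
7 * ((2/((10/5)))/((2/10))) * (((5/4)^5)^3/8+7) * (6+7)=41244439722395/8589934592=4801.48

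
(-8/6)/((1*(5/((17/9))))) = -68/135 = -0.50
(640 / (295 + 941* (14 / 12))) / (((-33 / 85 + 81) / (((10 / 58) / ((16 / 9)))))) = 76500 / 138383563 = 0.00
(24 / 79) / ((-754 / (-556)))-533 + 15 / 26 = -31700969 / 59566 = -532.20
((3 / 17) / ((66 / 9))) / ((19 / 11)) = 9 / 646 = 0.01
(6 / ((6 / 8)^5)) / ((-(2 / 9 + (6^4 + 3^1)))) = -0.02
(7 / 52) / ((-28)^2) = 1 / 5824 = 0.00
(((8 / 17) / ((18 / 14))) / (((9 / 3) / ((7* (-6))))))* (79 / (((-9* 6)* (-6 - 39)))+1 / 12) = -110348 / 185895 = -0.59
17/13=1.31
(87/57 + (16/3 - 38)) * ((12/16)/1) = -1775/76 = -23.36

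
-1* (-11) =11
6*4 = 24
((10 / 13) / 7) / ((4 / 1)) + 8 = 1461 / 182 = 8.03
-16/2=-8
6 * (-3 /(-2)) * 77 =693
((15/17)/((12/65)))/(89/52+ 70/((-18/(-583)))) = 38025/18051637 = 0.00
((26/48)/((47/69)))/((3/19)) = 5681/1128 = 5.04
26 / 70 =13 / 35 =0.37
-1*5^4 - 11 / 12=-7511 / 12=-625.92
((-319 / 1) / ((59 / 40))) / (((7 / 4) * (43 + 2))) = -2.75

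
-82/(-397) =0.21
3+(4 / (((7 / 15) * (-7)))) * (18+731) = -6399 / 7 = -914.14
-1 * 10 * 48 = -480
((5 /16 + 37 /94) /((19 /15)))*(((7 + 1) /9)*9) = 7965 /1786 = 4.46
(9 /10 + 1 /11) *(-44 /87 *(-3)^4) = -5886 /145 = -40.59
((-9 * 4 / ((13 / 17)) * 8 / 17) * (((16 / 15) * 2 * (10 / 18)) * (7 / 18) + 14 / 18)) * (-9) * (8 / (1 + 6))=11008 / 39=282.26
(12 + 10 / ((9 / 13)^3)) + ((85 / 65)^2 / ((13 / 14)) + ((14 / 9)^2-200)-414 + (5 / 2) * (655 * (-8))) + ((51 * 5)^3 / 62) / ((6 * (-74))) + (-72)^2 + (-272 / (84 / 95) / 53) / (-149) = -7381413214644851023 / 812402344687752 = -9085.91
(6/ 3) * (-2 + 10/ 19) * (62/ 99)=-3472/ 1881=-1.85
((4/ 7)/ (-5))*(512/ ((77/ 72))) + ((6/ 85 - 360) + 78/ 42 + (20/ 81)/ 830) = -127144161629/ 308014245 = -412.79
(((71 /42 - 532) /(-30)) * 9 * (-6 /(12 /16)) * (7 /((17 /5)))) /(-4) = 22273 /34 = 655.09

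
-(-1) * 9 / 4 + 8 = 41 / 4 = 10.25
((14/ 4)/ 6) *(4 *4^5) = 7168/ 3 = 2389.33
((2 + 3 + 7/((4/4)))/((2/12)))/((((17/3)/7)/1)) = 88.94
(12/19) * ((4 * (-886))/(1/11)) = -467808/19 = -24621.47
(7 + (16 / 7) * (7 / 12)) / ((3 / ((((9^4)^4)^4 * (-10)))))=-327505127159405088097802023928125518491061433118773364141582250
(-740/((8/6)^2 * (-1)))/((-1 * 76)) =-1665/304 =-5.48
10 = 10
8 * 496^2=1968128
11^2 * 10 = 1210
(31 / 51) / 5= 31 / 255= 0.12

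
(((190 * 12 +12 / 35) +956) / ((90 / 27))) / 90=28318 / 2625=10.79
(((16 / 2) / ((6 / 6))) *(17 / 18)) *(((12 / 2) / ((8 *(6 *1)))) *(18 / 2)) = 17 / 2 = 8.50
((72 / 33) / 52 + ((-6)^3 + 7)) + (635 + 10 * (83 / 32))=1034129 / 2288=451.98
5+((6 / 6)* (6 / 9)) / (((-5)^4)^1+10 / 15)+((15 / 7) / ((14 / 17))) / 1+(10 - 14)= 662777 / 183946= 3.60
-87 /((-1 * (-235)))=-87 /235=-0.37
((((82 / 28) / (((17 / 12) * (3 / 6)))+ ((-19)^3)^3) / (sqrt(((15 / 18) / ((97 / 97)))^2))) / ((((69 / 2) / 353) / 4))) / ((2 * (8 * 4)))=-13555142120428777 / 54740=-247627733292.45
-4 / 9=-0.44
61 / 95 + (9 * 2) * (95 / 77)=167147 / 7315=22.85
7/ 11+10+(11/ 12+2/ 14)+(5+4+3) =21895/ 924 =23.70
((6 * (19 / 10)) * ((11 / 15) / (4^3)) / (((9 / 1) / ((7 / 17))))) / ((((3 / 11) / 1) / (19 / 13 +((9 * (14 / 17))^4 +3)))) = 26404268742929 / 398695845600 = 66.23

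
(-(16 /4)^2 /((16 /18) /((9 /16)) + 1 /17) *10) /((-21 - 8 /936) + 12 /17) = 4.81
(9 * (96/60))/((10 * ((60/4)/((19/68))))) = 57/2125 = 0.03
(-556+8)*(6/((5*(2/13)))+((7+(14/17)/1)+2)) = -820904/85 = -9657.69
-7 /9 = -0.78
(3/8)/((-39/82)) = -41/52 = -0.79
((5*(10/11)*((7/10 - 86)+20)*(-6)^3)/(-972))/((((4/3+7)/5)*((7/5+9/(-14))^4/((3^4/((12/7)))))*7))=-70553385000/86795291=-812.87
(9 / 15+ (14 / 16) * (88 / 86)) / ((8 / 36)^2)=52083 / 1720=30.28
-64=-64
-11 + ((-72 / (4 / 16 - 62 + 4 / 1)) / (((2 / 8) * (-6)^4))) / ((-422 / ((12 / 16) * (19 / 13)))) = -20909908 / 1900899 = -11.00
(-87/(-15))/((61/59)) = 1711/305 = 5.61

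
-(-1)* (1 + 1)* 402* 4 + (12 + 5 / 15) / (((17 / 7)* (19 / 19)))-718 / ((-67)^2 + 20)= 246893119 / 76653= 3220.92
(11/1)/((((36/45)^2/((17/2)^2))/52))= 1033175/16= 64573.44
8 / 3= 2.67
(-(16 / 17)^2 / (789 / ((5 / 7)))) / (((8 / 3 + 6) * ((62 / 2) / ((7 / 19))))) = -640 / 581985599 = -0.00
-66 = -66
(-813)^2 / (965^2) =0.71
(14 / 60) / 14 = 1 / 60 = 0.02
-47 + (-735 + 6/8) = -3125/4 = -781.25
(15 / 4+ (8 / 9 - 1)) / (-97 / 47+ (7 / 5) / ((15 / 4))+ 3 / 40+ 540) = 307850 / 45547329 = 0.01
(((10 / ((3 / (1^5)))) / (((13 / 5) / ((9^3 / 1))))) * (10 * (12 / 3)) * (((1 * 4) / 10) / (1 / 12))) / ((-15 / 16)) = -2488320 / 13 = -191409.23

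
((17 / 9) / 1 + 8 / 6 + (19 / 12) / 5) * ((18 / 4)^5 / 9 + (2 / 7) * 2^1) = 838201 / 1152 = 727.61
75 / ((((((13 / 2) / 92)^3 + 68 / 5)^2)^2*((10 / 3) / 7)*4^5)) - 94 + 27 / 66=-9472243652117560133035804974260410237 / 101209019114280586124796863822839546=-93.59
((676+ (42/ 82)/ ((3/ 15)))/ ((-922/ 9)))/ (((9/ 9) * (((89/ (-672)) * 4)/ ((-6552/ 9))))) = -15311788128/ 1682189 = -9102.30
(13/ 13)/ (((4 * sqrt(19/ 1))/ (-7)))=-7 * sqrt(19)/ 76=-0.40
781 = 781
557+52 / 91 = 3903 / 7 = 557.57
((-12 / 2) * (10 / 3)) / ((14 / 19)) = -190 / 7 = -27.14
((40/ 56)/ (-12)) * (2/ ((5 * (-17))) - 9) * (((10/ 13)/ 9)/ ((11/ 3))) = 295/ 23562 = 0.01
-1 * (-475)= 475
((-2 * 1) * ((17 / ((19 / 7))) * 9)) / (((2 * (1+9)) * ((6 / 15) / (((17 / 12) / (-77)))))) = 867 / 3344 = 0.26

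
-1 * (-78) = 78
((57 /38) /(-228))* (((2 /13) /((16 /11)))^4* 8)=-14641 /2222731264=-0.00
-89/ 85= -1.05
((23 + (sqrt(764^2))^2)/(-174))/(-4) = 194573/232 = 838.68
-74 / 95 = -0.78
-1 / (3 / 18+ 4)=-6 / 25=-0.24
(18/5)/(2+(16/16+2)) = 18/25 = 0.72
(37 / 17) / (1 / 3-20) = -0.11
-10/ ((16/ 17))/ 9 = -85/ 72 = -1.18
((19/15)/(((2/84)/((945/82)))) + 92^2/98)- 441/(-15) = 7321448/10045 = 728.86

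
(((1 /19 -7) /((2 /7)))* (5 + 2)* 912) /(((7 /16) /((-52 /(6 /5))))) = 15375360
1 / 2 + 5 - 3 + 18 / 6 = 11 / 2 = 5.50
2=2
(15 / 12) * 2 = 2.50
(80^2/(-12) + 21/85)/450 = -135937/114750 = -1.18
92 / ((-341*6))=-46 / 1023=-0.04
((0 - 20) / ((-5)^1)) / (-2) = -2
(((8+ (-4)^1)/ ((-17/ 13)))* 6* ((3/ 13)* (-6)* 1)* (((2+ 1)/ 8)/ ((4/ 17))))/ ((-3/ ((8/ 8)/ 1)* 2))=-27/ 4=-6.75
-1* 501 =-501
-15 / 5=-3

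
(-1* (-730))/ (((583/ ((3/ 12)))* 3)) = 365/ 3498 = 0.10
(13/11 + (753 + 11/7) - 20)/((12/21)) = 56653/44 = 1287.57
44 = 44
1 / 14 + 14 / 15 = 211 / 210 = 1.00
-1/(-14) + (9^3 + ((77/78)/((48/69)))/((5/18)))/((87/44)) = 19599577/52780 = 371.34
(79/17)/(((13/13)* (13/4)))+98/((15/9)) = 66554/1105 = 60.23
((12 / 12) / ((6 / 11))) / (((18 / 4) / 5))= 55 / 27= 2.04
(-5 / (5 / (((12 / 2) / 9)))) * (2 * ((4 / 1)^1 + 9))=-52 / 3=-17.33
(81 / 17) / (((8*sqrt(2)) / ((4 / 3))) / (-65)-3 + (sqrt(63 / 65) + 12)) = 1755 / (17*(-2*sqrt(2) + sqrt(455) + 195)) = 0.48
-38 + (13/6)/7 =-1583/42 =-37.69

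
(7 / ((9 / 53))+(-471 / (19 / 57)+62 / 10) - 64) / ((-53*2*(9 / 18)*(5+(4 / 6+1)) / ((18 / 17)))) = 192993 / 45050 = 4.28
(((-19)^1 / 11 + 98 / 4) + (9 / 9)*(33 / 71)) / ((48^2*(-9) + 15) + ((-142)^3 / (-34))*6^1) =205683 / 4289047378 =0.00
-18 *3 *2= -108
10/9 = 1.11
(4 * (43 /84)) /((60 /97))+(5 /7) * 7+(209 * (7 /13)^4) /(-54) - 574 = -61107312857 /107960580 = -566.02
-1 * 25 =-25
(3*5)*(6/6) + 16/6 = 53/3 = 17.67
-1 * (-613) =613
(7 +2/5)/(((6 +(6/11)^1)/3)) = 407/120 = 3.39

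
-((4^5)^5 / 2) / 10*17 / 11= -4785074604081152 / 55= -87001356437839.13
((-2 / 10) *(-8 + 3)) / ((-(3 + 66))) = -1 / 69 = -0.01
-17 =-17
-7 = -7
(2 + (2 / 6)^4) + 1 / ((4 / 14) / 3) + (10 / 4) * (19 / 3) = 2296 / 81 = 28.35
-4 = -4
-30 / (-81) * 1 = 10 / 27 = 0.37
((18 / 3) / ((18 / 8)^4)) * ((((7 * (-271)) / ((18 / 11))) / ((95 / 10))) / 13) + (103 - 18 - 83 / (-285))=2019882724 / 24308505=83.09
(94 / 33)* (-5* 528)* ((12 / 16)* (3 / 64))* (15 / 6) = -10575 / 16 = -660.94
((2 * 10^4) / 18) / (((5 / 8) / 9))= 16000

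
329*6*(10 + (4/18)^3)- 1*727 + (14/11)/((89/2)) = 4528295921/237897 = 19034.69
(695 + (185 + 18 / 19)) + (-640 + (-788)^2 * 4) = 47196322 / 19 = 2484016.95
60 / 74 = 30 / 37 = 0.81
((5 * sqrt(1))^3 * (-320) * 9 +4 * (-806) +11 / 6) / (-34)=2179333 / 204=10683.00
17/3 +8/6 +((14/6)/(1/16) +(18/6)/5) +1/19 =44.99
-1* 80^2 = -6400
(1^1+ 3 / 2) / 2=1.25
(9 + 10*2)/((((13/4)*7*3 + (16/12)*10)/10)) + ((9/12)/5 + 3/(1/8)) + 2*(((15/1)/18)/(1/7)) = 39.37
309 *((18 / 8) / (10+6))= 2781 / 64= 43.45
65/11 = 5.91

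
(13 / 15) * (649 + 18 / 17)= 143663 / 255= 563.38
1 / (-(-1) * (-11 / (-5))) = 5 / 11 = 0.45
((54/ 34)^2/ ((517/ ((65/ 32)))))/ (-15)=-3159/ 4781216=-0.00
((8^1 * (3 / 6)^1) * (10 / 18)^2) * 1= 1.23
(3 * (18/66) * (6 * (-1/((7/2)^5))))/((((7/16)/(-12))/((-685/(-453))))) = 75755520/195414989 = 0.39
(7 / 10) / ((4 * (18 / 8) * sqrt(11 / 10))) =7 * sqrt(110) / 990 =0.07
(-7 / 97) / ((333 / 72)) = -56 / 3589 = -0.02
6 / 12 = 0.50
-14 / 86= -7 / 43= -0.16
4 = 4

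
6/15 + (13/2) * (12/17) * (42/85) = 3854/1445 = 2.67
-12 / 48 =-1 / 4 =-0.25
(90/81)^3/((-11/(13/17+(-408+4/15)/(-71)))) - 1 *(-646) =18734208754/29036799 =645.19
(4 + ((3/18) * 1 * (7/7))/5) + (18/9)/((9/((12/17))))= 2137/510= 4.19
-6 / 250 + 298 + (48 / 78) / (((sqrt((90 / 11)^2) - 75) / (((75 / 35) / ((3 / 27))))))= 297.80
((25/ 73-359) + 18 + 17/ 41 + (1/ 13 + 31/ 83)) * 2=-2194683630/ 3229447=-679.58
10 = 10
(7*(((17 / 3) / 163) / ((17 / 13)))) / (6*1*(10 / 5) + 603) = 91 / 300735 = 0.00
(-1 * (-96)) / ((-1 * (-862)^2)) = -24 / 185761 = -0.00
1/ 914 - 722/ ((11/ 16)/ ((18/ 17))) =-190053317/ 170918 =-1111.96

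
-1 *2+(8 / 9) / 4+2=0.22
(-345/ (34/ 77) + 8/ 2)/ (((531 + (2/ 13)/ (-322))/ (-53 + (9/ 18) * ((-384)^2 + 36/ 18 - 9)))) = -8150410211671/ 75573976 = -107846.78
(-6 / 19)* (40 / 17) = -240 / 323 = -0.74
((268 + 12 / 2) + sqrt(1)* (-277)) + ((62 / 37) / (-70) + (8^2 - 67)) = -6.02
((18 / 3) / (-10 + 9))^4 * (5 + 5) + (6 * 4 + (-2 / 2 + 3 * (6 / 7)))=90899 / 7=12985.57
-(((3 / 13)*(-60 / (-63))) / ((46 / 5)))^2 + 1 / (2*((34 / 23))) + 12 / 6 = 696353191 / 297884132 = 2.34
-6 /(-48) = 1 /8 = 0.12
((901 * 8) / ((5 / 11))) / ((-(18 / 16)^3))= -40595456 / 3645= -11137.30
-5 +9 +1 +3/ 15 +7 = 61/ 5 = 12.20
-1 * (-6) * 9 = 54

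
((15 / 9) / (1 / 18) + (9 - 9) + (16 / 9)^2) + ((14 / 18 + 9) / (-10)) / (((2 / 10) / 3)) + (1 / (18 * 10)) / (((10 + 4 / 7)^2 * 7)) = 164061023 / 8871120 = 18.49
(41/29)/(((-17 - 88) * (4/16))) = -164/3045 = -0.05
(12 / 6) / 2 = 1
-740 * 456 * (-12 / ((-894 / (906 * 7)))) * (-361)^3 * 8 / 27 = 178987160783621120 / 447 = 400418704213917.49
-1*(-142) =142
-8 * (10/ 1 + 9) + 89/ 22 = -3255/ 22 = -147.95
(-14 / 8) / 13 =-0.13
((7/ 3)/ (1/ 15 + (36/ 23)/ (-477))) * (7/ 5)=59731/ 1159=51.54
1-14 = -13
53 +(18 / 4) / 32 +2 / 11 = 37539 / 704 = 53.32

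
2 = 2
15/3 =5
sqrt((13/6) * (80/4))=sqrt(390)/3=6.58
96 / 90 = 16 / 15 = 1.07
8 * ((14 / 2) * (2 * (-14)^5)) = -60236288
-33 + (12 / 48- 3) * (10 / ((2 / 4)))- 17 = -105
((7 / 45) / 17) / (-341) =-7 / 260865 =-0.00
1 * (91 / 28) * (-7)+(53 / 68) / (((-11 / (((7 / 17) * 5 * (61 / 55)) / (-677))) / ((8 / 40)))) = -22.75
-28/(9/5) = -140/9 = -15.56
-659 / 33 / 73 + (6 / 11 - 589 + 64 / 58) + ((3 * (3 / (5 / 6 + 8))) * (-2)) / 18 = -2176177604 / 3702633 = -587.74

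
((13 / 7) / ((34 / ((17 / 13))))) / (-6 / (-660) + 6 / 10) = 55 / 469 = 0.12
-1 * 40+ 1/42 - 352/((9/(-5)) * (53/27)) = 59.65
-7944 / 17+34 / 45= -356902 / 765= -466.54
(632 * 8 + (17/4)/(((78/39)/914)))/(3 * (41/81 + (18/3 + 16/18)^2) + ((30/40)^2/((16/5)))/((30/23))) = 32247936/663661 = 48.59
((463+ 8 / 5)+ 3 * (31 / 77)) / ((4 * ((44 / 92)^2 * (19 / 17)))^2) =1812953556433 / 4069758770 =445.47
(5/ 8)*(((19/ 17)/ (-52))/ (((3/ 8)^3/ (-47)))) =11.97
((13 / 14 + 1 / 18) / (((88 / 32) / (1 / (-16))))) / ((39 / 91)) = -31 / 594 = -0.05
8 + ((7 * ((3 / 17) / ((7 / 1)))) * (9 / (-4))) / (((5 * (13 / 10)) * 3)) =7.98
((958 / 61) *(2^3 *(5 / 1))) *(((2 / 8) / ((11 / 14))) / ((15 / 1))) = 26824 / 2013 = 13.33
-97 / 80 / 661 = -97 / 52880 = -0.00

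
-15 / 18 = -5 / 6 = -0.83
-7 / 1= -7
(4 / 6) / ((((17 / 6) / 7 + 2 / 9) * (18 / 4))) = 56 / 237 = 0.24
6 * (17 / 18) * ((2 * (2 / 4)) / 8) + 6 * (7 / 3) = 353 / 24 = 14.71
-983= -983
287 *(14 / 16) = 2009 / 8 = 251.12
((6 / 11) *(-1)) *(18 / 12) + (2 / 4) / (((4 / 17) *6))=-245 / 528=-0.46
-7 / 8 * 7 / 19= -49 / 152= -0.32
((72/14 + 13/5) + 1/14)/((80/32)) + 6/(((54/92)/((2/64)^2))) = 1264313/403200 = 3.14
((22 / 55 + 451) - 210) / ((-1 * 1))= -1207 / 5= -241.40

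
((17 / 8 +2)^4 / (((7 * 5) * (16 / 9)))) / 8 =10673289 / 18350080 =0.58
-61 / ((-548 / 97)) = 5917 / 548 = 10.80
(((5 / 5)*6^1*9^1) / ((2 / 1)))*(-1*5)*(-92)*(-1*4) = -49680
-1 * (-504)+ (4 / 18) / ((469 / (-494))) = 2126396 / 4221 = 503.77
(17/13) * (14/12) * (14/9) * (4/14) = 0.68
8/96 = 0.08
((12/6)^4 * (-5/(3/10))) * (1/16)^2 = -25/24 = -1.04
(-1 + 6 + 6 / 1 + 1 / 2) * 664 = 7636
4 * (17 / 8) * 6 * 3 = 153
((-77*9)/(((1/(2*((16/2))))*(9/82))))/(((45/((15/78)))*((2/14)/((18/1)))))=-707168/13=-54397.54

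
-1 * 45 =-45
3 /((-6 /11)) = -11 /2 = -5.50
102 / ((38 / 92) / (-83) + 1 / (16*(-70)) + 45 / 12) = 72694720 / 2668417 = 27.24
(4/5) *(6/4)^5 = 243/40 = 6.08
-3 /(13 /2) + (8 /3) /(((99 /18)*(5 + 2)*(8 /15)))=-332 /1001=-0.33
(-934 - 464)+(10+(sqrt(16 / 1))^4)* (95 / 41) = -32048 / 41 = -781.66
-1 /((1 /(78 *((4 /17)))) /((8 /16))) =-156 /17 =-9.18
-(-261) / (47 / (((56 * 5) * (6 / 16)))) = 27405 / 47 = 583.09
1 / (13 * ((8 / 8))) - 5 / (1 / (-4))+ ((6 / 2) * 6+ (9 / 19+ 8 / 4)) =10016 / 247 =40.55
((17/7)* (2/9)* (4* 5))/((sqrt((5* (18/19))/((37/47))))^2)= 1.79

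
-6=-6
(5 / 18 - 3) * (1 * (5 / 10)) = -49 / 36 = -1.36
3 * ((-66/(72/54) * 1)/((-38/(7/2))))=2079/152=13.68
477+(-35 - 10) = 432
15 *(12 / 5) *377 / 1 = 13572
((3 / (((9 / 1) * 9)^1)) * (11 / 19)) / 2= 11 / 1026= 0.01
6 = 6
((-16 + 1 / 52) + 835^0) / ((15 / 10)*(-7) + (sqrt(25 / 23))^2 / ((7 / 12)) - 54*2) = 125419 / 976482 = 0.13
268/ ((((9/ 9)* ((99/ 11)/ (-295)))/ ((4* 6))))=-210826.67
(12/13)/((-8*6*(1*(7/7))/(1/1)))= -1/52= -0.02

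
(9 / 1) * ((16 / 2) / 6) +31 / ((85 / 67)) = 3097 / 85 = 36.44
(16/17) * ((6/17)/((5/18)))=1728/1445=1.20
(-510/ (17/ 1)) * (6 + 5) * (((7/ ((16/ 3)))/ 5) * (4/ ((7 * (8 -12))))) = 99/ 8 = 12.38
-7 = -7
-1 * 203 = -203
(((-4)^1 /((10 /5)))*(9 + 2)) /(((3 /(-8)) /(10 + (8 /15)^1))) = 27808 /45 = 617.96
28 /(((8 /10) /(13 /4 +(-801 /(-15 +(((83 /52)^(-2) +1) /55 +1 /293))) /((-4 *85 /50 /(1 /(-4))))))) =41273674280195 /226039327816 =182.60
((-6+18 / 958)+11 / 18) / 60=-46301 / 517320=-0.09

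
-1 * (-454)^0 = -1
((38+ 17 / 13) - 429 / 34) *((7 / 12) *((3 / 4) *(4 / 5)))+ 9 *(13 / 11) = 1942649 / 97240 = 19.98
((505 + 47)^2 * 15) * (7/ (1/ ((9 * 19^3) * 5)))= 9875083377600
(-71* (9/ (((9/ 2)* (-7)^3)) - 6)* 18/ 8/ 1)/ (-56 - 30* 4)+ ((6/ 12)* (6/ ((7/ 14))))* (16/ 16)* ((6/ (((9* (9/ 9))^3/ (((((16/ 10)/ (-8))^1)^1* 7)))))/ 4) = -5.47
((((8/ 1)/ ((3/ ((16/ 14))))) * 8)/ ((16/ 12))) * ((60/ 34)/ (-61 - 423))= -960/ 14399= -0.07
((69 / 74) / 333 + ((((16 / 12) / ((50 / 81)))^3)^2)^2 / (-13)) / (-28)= 5049847739625052152648949 / 178211688995361328125000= 28.34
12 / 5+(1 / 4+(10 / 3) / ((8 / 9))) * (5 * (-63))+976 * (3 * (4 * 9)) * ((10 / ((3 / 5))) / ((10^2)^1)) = 81552 / 5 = 16310.40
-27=-27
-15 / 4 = -3.75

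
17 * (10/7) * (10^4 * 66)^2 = 74052000000000/7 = 10578857142857.14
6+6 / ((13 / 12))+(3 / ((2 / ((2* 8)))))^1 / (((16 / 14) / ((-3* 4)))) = -3126 / 13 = -240.46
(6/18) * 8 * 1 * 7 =56/3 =18.67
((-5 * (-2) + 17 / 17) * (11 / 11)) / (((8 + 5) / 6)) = 66 / 13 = 5.08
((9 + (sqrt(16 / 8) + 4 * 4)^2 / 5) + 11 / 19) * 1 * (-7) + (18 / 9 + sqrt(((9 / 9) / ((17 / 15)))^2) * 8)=-676998 / 1615-224 * sqrt(2) / 5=-482.55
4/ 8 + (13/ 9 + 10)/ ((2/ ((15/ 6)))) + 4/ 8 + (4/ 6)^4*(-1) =4895/ 324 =15.11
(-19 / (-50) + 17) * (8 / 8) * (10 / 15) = 869 / 75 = 11.59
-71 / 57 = -1.25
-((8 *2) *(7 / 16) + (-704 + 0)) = 697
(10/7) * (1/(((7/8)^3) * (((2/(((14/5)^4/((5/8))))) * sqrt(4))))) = 32768/625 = 52.43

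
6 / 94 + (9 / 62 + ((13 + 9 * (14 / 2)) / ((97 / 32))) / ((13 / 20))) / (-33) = -134530345 / 121260282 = -1.11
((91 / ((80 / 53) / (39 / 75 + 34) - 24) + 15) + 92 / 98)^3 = 276937824484802026001433375 / 154776859901939107270144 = 1789.27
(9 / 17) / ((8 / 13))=117 / 136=0.86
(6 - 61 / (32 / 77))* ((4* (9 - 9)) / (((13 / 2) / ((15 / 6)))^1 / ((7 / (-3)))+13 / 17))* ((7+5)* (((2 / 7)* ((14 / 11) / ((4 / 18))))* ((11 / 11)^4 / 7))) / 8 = 0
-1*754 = -754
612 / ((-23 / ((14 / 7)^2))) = -106.43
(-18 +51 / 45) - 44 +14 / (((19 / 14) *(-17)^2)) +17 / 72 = -119781497 / 1976760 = -60.59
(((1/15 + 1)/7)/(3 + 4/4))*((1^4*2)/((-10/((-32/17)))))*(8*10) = 2048/1785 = 1.15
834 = 834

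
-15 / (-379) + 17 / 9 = 1.93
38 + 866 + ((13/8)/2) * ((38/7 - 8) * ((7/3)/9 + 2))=151079/168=899.28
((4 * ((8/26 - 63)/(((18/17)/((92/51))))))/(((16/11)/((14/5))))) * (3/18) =-288673/2106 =-137.07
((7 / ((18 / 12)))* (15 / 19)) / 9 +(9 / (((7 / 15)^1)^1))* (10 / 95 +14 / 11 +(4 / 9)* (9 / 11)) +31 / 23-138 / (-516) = 132502895 / 3720618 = 35.61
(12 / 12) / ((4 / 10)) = 5 / 2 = 2.50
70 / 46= 1.52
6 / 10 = 3 / 5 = 0.60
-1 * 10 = -10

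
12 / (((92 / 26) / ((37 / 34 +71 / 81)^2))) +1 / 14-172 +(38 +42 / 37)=-450686867668 / 3765080151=-119.70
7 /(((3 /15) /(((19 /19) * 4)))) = 140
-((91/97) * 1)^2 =-8281/9409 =-0.88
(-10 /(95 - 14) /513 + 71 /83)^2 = 8699155021489 /11894904312201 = 0.73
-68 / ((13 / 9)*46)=-306 / 299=-1.02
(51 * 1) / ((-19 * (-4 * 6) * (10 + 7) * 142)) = 1 / 21584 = 0.00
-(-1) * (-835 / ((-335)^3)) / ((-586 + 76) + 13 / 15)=-501 / 11484635155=-0.00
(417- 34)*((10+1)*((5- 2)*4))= 50556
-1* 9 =-9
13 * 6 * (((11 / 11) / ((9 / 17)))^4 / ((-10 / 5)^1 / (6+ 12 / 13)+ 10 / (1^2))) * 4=43430920 / 106191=408.99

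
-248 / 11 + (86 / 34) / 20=-83847 / 3740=-22.42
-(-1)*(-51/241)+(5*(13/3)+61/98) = 22.08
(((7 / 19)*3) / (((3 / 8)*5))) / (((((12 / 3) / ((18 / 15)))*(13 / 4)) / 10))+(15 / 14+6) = 7.62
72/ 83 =0.87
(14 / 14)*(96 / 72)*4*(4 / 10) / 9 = 32 / 135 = 0.24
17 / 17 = 1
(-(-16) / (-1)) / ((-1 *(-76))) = -4 / 19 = -0.21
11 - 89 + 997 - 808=111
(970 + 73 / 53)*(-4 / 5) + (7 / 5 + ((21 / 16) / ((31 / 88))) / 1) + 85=-686.98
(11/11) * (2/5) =2/5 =0.40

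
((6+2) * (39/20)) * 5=78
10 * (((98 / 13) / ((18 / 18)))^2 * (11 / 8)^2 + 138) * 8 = 3318365 / 169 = 19635.30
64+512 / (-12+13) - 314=262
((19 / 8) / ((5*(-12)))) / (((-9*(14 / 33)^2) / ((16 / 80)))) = 0.00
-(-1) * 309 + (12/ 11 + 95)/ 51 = 174406/ 561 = 310.88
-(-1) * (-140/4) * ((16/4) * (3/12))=-35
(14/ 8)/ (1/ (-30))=-105/ 2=-52.50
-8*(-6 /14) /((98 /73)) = 876 /343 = 2.55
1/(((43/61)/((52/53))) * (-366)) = -0.00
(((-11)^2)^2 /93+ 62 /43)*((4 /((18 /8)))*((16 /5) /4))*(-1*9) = -40661056 /19995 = -2033.56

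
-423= -423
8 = 8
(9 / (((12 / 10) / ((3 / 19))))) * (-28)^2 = 17640 / 19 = 928.42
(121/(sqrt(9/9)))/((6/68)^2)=139876/9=15541.78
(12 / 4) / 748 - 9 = -6729 / 748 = -9.00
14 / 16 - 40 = -313 / 8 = -39.12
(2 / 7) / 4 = 0.07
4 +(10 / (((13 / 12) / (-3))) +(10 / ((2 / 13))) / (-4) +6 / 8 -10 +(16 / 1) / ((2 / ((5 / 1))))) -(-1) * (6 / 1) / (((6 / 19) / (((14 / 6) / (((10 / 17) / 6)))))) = 57591 / 130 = 443.01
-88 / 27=-3.26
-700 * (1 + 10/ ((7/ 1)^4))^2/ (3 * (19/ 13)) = -160.98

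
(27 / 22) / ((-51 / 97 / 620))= -270630 / 187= -1447.22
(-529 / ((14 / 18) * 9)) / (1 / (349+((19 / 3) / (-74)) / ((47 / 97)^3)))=-4246101874103 / 161340942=-26317.57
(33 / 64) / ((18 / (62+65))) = 1397 / 384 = 3.64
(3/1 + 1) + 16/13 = 68/13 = 5.23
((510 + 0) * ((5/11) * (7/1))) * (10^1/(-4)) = -44625/11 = -4056.82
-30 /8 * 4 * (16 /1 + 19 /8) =-2205 /8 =-275.62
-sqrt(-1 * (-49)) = -7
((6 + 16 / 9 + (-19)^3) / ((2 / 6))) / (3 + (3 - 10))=61661 / 12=5138.42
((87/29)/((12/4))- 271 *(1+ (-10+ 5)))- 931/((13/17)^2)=-85694/169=-507.07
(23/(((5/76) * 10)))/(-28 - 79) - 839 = -2245199/2675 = -839.33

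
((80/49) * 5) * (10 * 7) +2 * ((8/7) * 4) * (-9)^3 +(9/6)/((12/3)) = -341227/56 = -6093.34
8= 8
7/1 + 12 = 19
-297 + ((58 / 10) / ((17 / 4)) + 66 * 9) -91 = 17626 / 85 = 207.36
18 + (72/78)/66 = 2576/143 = 18.01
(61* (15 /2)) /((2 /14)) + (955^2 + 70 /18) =16474165 /18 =915231.39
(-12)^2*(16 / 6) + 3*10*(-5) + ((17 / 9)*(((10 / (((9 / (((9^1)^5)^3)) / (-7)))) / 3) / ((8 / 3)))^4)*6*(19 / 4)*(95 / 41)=4203950356524387999204889491803645778610633269954672364513471503 / 20992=200264403416748666120659800000000000000000000000000000000000.00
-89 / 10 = -8.90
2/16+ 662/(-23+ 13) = -2643/40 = -66.08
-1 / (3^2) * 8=-8 / 9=-0.89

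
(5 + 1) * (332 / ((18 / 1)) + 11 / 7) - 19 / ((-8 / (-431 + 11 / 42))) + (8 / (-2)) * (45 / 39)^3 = -671055269 / 738192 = -909.05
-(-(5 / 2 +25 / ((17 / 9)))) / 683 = 535 / 23222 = 0.02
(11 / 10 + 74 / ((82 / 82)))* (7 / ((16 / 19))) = 99883 / 160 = 624.27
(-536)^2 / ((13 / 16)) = 4596736 / 13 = 353595.08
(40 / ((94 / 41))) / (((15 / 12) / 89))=58384 / 47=1242.21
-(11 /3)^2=-13.44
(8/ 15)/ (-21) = -8/ 315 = -0.03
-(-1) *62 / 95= 62 / 95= 0.65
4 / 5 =0.80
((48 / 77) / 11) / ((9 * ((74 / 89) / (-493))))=-351016 / 94017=-3.73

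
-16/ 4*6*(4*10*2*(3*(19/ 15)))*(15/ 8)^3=-192375/ 4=-48093.75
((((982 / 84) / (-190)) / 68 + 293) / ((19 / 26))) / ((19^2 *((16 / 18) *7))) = 6200728131 / 34738365760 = 0.18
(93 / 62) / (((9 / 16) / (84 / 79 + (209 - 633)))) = -1127.83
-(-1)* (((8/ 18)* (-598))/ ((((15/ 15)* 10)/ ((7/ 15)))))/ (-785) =8372/ 529875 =0.02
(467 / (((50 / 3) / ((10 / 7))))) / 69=467 / 805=0.58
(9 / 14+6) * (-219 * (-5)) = 101835 / 14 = 7273.93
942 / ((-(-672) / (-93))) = -14601 / 112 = -130.37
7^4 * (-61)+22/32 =-2343365/16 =-146460.31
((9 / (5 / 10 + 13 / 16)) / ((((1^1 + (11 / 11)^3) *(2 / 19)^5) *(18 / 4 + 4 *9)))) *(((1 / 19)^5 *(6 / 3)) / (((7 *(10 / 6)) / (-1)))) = -0.00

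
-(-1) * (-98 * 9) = -882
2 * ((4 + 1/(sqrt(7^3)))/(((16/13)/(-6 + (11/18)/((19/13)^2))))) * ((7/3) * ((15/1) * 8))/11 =-33787390/35739 - 2413385 * sqrt(7)/500346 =-958.15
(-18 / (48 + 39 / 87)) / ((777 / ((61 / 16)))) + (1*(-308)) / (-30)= 89647807 / 8733480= 10.26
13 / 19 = 0.68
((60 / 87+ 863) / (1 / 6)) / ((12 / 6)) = 75141 / 29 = 2591.07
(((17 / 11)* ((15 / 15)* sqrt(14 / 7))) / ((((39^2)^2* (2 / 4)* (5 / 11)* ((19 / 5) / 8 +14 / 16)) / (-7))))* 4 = -3808* sqrt(2) / 62462907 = -0.00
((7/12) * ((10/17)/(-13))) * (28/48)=-245/15912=-0.02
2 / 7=0.29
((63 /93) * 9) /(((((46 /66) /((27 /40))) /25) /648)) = 68201595 /713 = 95654.41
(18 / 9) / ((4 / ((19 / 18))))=19 / 36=0.53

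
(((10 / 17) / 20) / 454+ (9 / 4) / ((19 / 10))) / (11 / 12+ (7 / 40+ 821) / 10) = 104198700 / 7305777761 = 0.01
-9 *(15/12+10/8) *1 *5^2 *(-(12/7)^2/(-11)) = -81000/539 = -150.28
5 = 5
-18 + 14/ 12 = -101/ 6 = -16.83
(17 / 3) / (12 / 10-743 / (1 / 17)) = -85 / 189447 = -0.00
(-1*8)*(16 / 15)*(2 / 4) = -4.27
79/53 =1.49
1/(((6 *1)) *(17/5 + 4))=5/222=0.02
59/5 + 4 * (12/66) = 689/55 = 12.53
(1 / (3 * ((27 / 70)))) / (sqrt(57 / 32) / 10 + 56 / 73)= 915712000 / 788247207 -14921200 * sqrt(114) / 788247207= 0.96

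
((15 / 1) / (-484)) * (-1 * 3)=45 / 484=0.09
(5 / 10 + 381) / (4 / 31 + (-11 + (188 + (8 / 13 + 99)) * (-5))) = -43927 / 166836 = -0.26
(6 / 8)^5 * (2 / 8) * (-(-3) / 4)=729 / 16384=0.04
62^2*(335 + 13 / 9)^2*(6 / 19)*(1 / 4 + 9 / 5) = 722518516768 / 2565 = 281683632.27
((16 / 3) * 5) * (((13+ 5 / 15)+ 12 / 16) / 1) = 3380 / 9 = 375.56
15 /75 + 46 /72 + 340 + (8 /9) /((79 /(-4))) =1615363 /4740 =340.79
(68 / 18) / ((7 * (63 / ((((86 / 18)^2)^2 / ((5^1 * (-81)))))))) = -116239234 / 10546446645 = -0.01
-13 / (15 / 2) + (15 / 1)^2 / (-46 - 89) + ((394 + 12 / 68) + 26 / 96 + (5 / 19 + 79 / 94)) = 1428778229 / 3643440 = 392.15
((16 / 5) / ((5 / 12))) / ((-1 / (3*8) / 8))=-36864 / 25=-1474.56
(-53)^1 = -53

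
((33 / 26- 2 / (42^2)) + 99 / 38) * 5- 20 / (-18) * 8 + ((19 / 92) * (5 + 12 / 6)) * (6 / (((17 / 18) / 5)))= 6318414035 / 85180914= 74.18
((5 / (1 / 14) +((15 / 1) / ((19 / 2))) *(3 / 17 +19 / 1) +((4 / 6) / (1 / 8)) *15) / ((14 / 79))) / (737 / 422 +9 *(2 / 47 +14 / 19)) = 45619885890 / 392884331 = 116.12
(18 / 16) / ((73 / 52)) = 117 / 146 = 0.80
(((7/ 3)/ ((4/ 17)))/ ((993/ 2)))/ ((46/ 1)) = 119/ 274068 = 0.00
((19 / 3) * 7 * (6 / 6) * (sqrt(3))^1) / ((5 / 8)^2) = 8512 * sqrt(3) / 75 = 196.58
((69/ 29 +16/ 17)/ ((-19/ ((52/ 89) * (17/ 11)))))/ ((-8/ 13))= 276653/ 1078858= 0.26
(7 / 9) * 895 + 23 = 6472 / 9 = 719.11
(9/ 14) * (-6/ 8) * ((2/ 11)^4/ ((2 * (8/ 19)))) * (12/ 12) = -513/ 819896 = -0.00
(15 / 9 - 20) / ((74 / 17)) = -935 / 222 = -4.21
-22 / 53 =-0.42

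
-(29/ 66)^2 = -841/ 4356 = -0.19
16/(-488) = -2/61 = -0.03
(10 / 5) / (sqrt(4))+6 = 7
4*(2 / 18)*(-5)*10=-200 / 9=-22.22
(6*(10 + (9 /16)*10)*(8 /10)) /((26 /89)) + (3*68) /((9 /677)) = 1216961 /78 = 15602.06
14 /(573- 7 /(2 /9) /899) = 25172 /1030191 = 0.02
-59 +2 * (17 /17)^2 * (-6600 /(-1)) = 13141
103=103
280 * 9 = 2520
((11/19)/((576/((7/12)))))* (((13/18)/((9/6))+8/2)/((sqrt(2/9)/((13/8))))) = 121121* sqrt(2)/18911232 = 0.01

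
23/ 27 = 0.85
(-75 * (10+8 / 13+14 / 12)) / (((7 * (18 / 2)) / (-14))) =22975 / 117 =196.37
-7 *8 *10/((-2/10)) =2800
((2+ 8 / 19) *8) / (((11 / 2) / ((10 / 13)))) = 7360 / 2717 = 2.71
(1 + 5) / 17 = 6 / 17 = 0.35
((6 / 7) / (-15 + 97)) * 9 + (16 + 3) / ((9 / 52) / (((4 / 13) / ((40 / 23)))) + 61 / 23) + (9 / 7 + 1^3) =364899 / 47929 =7.61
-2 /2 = -1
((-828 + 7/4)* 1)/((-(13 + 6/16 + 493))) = 6610/4051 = 1.63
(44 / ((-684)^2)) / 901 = 11 / 105384564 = 0.00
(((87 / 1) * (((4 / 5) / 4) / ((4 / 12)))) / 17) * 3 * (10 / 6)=261 / 17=15.35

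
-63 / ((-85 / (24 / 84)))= 18 / 85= 0.21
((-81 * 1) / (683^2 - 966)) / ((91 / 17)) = -1377 / 42362593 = -0.00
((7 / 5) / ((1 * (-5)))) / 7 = -1 / 25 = -0.04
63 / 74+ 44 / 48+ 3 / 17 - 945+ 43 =-6793619 / 7548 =-900.06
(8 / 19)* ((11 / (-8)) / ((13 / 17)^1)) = -187 / 247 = -0.76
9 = 9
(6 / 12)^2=1 / 4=0.25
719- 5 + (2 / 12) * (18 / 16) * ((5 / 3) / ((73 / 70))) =417151 / 584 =714.30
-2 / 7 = -0.29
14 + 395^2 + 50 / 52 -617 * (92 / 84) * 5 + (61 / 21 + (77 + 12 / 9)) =27799115 / 182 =152742.39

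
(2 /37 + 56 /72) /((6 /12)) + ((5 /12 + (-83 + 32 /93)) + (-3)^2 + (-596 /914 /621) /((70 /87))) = -1087303574363 /15190707420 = -71.58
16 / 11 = 1.45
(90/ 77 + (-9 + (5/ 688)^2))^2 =61.33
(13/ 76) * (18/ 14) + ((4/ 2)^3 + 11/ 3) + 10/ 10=20567/ 1596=12.89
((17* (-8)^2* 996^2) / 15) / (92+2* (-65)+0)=-1893532.29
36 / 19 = 1.89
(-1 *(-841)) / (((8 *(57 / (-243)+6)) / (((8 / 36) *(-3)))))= -12.16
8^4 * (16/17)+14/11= 721134/187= 3856.33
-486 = -486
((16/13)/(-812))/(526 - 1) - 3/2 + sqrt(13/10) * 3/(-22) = -4156433/2770950 - 3 * sqrt(130)/220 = -1.66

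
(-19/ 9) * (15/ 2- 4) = -133/ 18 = -7.39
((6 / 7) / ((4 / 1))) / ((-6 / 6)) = -3 / 14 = -0.21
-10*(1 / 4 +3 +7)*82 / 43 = -8405 / 43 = -195.47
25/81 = 0.31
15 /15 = 1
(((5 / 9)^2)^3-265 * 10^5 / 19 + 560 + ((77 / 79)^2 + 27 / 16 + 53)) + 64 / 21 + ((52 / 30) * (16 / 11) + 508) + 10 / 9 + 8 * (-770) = -1399766.50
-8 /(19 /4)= -32 /19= -1.68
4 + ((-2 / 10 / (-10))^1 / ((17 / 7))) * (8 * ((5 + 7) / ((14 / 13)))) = 2012 / 425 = 4.73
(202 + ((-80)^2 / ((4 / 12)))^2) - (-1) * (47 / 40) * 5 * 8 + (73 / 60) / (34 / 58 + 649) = 416666700641837 / 1130280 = 368640249.00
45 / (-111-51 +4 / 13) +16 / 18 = 11551 / 18918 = 0.61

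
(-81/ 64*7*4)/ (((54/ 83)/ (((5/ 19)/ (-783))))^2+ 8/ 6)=-292954725/ 30978446678272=-0.00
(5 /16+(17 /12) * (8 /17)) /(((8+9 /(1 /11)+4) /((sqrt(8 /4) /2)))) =47 * sqrt(2) /10656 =0.01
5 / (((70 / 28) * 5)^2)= 4 / 125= 0.03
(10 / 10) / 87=1 / 87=0.01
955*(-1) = -955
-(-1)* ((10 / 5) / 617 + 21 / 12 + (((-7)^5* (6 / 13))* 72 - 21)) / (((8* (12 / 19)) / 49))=-16683368754395 / 3080064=-5416565.61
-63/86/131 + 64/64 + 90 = 1025143/11266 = 90.99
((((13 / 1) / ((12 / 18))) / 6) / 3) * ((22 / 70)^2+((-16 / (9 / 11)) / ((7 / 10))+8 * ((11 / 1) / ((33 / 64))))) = 20470957 / 132300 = 154.73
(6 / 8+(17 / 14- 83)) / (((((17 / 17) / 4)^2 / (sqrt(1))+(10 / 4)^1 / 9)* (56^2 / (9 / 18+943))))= -38534427 / 537824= -71.65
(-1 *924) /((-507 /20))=6160 /169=36.45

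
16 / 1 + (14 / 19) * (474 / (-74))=7930 / 703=11.28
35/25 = 7/5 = 1.40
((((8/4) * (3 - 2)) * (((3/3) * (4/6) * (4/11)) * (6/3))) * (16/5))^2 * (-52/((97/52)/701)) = -496895000576/2640825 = -188159.00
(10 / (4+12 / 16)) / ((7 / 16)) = 640 / 133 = 4.81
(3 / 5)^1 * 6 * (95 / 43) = 342 / 43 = 7.95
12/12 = 1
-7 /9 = -0.78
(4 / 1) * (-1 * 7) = -28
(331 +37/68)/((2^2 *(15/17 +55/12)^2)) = 689877/248645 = 2.77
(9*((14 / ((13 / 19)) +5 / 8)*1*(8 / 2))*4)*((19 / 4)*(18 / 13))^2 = 577129617 / 4394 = 131344.93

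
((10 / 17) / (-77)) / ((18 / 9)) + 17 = 22248 / 1309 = 17.00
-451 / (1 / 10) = -4510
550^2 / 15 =60500 / 3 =20166.67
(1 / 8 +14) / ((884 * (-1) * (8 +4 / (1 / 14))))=-113 / 452608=-0.00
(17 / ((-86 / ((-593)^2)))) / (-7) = 5978033 / 602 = 9930.29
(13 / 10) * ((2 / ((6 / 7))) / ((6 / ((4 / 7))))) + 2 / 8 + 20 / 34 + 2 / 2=6509 / 3060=2.13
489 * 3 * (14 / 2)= 10269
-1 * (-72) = 72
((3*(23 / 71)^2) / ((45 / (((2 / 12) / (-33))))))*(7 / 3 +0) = -0.00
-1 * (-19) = 19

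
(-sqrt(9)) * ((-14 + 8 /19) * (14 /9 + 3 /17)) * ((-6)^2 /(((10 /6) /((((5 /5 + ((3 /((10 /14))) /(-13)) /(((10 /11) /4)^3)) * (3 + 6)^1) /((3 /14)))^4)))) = 3302533950729381214786608498474624 /1407654266357421875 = 2346125770836703.84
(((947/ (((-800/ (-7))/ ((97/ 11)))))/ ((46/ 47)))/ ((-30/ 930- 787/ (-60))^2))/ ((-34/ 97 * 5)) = -25354511213283/ 101897497450760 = -0.25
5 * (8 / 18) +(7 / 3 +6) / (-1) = -55 / 9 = -6.11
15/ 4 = 3.75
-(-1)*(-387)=-387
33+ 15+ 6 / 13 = 630 / 13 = 48.46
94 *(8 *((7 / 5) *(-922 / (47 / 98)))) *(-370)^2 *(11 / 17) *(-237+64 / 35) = 716779714171136 / 17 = 42163512598302.12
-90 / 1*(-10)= 900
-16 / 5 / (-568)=2 / 355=0.01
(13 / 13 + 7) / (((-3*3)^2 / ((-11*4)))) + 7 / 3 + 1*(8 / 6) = -55 / 81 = -0.68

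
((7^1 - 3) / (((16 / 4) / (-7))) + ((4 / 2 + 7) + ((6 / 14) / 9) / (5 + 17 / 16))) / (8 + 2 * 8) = 2045 / 24444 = 0.08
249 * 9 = 2241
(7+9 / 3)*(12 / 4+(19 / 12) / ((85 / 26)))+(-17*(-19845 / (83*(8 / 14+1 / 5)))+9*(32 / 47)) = 1056419206 / 198951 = 5309.95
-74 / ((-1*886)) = 37 / 443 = 0.08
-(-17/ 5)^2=-11.56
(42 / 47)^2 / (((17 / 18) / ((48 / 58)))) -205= -222490537 / 1089037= -204.30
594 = 594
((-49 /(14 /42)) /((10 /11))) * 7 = -11319 /10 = -1131.90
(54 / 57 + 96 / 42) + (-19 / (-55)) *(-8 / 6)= 60842 / 21945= 2.77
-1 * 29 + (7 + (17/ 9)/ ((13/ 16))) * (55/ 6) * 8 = 229841/ 351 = 654.82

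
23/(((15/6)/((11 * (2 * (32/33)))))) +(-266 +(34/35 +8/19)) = -27268/399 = -68.34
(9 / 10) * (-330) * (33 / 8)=-9801 / 8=-1225.12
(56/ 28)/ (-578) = -1/ 289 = -0.00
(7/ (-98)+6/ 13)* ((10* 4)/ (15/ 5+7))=142/ 91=1.56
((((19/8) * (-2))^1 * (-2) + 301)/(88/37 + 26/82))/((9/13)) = 453583/2726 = 166.39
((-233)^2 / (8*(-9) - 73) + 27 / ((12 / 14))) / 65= -99443 / 18850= -5.28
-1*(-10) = 10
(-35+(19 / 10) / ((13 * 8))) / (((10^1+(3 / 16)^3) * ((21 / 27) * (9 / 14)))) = -18627072 / 2664155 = -6.99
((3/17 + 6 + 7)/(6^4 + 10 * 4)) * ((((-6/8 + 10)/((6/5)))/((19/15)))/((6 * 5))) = 1295/647292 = 0.00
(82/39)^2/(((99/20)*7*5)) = 0.03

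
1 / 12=0.08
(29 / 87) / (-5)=-0.07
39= 39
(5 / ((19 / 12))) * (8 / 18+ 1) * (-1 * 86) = -22360 / 57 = -392.28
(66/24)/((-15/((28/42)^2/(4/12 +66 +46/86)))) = -473/388170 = -0.00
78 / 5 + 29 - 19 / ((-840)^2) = 44.60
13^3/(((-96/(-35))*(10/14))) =107653/96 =1121.39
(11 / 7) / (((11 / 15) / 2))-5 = -5 / 7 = -0.71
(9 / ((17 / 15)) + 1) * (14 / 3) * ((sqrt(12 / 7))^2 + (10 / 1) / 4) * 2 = 17936 / 51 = 351.69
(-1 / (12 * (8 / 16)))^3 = -1 / 216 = -0.00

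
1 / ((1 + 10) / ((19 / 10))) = 19 / 110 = 0.17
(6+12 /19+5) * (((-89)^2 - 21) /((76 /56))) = 24442600 /361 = 67708.03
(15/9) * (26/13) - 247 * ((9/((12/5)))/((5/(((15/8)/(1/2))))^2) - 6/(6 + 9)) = -402127/960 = -418.88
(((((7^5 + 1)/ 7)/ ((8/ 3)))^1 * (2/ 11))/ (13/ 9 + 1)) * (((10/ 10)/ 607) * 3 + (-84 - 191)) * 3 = -368921466/ 6677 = -55252.58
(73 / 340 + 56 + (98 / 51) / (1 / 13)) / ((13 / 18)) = 248457 / 2210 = 112.42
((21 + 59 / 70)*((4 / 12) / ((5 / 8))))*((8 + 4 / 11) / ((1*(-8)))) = -6394 / 525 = -12.18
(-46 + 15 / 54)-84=-2335 / 18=-129.72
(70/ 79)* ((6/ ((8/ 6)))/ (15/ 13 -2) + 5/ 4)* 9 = -56385/ 1738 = -32.44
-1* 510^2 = -260100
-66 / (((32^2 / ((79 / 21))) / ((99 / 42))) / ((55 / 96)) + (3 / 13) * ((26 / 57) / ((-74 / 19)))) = -0.33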